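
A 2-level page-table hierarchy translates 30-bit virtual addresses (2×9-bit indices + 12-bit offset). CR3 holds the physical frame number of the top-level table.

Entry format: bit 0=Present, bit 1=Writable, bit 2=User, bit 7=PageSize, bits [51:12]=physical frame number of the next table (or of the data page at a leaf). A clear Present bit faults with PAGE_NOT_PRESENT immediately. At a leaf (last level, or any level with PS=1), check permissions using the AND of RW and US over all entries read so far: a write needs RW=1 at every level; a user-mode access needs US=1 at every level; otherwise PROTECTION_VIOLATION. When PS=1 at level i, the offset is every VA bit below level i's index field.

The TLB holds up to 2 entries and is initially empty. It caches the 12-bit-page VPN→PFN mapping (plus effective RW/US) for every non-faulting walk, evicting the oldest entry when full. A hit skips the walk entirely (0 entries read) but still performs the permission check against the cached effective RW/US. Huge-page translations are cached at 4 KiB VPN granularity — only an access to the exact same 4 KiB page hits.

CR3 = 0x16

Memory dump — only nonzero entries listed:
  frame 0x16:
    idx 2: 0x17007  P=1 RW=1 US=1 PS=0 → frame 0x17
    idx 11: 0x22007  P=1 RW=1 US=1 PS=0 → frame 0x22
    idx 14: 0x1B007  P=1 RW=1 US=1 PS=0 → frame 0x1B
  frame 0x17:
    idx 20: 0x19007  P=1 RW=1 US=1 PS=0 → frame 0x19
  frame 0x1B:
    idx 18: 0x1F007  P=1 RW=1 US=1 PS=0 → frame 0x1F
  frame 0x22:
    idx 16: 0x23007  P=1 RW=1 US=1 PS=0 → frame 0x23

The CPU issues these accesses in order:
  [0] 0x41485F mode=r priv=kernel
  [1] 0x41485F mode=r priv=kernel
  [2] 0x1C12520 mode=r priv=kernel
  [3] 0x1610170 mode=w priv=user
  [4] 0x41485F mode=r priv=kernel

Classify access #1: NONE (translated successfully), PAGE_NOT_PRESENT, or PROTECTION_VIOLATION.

Per-access translation:
#0 VA=0x41485F (r,kernel):
  L0 @0x16[2] → 0x17007  P=1,RW=1,US=1,PS=0
  L1 @0x17[20] → 0x19007  P=1,RW=1,US=1,PS=0
  ⇒ phys 0x1985F  [2 reads]
#1 VA=0x41485F (r,kernel):
  TLB hit vpn=0x414 → PA=0x1985F
#2 VA=0x1C12520 (r,kernel):
  L0 @0x16[14] → 0x1B007  P=1,RW=1,US=1,PS=0
  L1 @0x1B[18] → 0x1F007  P=1,RW=1,US=1,PS=0
  ⇒ phys 0x1F520  [2 reads]
#3 VA=0x1610170 (w,user):
  L0 @0x16[11] → 0x22007  P=1,RW=1,US=1,PS=0
  L1 @0x22[16] → 0x23007  P=1,RW=1,US=1,PS=0
  ⇒ phys 0x23170  [2 reads]
#4 VA=0x41485F (r,kernel):
  L0 @0x16[2] → 0x17007  P=1,RW=1,US=1,PS=0
  L1 @0x17[20] → 0x19007  P=1,RW=1,US=1,PS=0
  ⇒ phys 0x1985F  [2 reads]

Access #1 fault: NONE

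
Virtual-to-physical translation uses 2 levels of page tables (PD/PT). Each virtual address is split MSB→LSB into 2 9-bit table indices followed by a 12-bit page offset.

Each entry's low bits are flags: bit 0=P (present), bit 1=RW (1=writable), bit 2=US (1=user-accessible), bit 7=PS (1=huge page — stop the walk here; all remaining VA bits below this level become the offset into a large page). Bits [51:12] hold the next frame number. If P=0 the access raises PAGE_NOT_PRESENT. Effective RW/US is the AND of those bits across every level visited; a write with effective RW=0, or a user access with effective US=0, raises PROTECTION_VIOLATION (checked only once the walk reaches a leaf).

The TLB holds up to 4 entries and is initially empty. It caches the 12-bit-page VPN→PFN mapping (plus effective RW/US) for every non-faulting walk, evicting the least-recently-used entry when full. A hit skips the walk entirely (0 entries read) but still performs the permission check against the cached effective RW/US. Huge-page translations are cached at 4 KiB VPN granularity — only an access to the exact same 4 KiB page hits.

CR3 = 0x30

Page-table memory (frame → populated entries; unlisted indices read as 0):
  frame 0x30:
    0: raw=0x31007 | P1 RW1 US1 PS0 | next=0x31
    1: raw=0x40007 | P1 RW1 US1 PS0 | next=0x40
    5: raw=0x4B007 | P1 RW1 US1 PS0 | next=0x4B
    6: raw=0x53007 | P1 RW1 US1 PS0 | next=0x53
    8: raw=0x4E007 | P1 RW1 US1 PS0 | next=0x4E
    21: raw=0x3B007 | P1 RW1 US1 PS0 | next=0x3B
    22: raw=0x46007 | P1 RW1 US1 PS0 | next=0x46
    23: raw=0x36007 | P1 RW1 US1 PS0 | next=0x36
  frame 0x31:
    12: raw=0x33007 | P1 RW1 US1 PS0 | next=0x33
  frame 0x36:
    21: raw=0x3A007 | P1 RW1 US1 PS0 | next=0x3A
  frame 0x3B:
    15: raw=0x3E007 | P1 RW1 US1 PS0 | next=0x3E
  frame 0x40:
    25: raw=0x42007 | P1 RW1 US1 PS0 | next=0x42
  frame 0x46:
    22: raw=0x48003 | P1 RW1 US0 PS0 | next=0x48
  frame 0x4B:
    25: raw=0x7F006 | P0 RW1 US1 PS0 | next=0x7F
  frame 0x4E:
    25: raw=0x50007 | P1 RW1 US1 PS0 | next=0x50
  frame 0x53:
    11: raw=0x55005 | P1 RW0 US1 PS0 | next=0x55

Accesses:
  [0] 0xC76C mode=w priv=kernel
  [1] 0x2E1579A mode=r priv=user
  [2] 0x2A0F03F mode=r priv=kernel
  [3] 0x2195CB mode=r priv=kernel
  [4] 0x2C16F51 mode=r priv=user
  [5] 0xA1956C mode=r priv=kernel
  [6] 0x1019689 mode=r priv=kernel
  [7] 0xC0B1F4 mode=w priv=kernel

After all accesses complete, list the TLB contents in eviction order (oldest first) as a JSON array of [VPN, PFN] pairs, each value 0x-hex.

Walk each access:
#0 VA=0xC76C (w,kernel):
  [0] read 0x30 idx=0: raw=0x31007 flags P=1 W=1 U=1 S=0
  [1] read 0x31 idx=12: raw=0x33007 flags P=1 W=1 U=1 S=0
  ✓ 0x3376C  — 2 lookups
#1 VA=0x2E1579A (r,user):
  [0] read 0x30 idx=23: raw=0x36007 flags P=1 W=1 U=1 S=0
  [1] read 0x36 idx=21: raw=0x3A007 flags P=1 W=1 U=1 S=0
  ✓ 0x3A79A  — 2 lookups
#2 VA=0x2A0F03F (r,kernel):
  [0] read 0x30 idx=21: raw=0x3B007 flags P=1 W=1 U=1 S=0
  [1] read 0x3B idx=15: raw=0x3E007 flags P=1 W=1 U=1 S=0
  ✓ 0x3E03F  — 2 lookups
#3 VA=0x2195CB (r,kernel):
  [0] read 0x30 idx=1: raw=0x40007 flags P=1 W=1 U=1 S=0
  [1] read 0x40 idx=25: raw=0x42007 flags P=1 W=1 U=1 S=0
  ✓ 0x425CB  — 2 lookups
#4 VA=0x2C16F51 (r,user):
  [0] read 0x30 idx=22: raw=0x46007 flags P=1 W=1 U=1 S=0
  [1] read 0x46 idx=22: raw=0x48003 flags P=1 W=1 U=0 S=0
  ⇒ fault: PROTECTION_VIOLATION  — 2 lookups
#5 VA=0xA1956C (r,kernel):
  [0] read 0x30 idx=5: raw=0x4B007 flags P=1 W=1 U=1 S=0
  [1] read 0x4B idx=25: raw=0x7F006 flags P=0 W=1 U=1 S=0
  ⇒ fault: PAGE_NOT_PRESENT  — 2 lookups
#6 VA=0x1019689 (r,kernel):
  [0] read 0x30 idx=8: raw=0x4E007 flags P=1 W=1 U=1 S=0
  [1] read 0x4E idx=25: raw=0x50007 flags P=1 W=1 U=1 S=0
  ✓ 0x50689  — 2 lookups
#7 VA=0xC0B1F4 (w,kernel):
  [0] read 0x30 idx=6: raw=0x53007 flags P=1 W=1 U=1 S=0
  [1] read 0x53 idx=11: raw=0x55005 flags P=1 W=0 U=1 S=0
  ⇒ fault: PROTECTION_VIOLATION  — 2 lookups

TLB: [["0x2E15", "0x3A"], ["0x2A0F", "0x3E"], ["0x219", "0x42"], ["0x1019", "0x50"]]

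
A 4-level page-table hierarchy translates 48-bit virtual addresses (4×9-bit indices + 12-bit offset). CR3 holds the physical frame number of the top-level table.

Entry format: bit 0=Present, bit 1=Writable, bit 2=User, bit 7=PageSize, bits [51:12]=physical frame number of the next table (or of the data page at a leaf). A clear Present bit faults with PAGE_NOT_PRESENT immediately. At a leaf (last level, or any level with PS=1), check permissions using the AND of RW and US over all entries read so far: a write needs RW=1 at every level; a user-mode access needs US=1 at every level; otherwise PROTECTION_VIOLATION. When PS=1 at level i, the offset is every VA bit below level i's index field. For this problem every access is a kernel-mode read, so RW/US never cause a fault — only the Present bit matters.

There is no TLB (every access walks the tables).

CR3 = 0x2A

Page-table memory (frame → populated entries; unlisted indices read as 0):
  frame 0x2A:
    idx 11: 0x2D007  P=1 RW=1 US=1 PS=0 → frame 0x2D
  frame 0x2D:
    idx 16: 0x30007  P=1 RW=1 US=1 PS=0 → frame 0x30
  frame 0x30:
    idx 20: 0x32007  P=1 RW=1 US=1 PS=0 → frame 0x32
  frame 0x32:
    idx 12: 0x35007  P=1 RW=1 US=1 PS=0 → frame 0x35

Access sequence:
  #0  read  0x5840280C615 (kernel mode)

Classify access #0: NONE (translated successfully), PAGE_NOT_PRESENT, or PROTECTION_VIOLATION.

Walk each access:
#0 VA=0x5840280C615 (r,kernel):
  [0] read 0x2A idx=11: raw=0x2D007 flags P=1 W=1 U=1 S=0
  [1] read 0x2D idx=16: raw=0x30007 flags P=1 W=1 U=1 S=0
  [2] read 0x30 idx=20: raw=0x32007 flags P=1 W=1 U=1 S=0
  [3] read 0x32 idx=12: raw=0x35007 flags P=1 W=1 U=1 S=0
  → PA=0x35615  (4 entries read)

Access #0 fault: NONE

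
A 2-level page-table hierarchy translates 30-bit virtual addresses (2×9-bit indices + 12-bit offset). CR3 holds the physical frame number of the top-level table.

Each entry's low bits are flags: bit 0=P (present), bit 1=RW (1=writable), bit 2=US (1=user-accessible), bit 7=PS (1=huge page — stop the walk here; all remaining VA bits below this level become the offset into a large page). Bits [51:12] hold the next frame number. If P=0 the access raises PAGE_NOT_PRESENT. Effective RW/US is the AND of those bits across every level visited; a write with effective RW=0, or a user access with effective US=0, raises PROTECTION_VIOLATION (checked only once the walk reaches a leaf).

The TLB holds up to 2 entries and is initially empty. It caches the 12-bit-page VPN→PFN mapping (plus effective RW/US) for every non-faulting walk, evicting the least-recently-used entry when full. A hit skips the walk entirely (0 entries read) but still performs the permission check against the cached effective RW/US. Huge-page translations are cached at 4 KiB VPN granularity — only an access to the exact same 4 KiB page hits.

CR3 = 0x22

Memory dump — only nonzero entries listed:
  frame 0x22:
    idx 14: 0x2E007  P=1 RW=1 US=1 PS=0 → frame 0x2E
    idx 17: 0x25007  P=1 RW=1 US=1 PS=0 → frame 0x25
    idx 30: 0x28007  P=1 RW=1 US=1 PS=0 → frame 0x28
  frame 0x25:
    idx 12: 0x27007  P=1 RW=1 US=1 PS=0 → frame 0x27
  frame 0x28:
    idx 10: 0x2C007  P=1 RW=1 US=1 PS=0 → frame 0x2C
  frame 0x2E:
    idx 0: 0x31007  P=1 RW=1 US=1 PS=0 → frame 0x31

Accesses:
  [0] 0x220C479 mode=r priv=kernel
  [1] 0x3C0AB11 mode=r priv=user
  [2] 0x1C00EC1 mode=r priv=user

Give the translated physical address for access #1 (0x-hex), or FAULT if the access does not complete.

Walk each access:
#0 VA=0x220C479 (r,kernel):
  [0] read 0x22 idx=17: raw=0x25007 flags P=1 W=1 U=1 S=0
  [1] read 0x25 idx=12: raw=0x27007 flags P=1 W=1 U=1 S=0
  ✓ 0x27479  — 2 lookups
#1 VA=0x3C0AB11 (r,user):
  [0] read 0x22 idx=30: raw=0x28007 flags P=1 W=1 U=1 S=0
  [1] read 0x28 idx=10: raw=0x2C007 flags P=1 W=1 U=1 S=0
  ✓ 0x2CB11  — 2 lookups
#2 VA=0x1C00EC1 (r,user):
  [0] read 0x22 idx=14: raw=0x2E007 flags P=1 W=1 U=1 S=0
  [1] read 0x2E idx=0: raw=0x31007 flags P=1 W=1 U=1 S=0
  ✓ 0x31EC1  — 2 lookups

Access #1 PA: 0x2CB11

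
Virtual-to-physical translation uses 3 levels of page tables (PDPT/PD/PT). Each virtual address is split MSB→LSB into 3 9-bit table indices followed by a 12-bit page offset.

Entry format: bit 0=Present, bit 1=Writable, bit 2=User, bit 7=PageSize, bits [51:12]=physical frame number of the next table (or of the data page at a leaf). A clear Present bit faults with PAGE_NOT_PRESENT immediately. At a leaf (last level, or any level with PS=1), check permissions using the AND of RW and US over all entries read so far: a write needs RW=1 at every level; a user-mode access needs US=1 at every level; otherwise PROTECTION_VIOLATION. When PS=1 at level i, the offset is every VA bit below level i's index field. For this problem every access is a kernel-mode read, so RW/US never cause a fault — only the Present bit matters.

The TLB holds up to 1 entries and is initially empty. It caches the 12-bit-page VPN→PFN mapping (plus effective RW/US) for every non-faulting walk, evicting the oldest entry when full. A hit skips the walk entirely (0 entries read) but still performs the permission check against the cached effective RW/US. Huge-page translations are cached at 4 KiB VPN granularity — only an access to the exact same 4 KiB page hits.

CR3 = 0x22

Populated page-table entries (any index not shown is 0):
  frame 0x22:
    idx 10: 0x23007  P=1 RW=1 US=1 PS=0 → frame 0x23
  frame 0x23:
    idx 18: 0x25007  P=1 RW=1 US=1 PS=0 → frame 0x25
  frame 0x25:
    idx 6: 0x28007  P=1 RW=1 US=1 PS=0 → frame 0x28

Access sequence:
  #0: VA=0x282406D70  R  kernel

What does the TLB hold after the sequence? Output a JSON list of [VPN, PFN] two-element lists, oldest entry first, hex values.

Walk each access:
#0 VA=0x282406D70 (r,kernel):
  lvl0: tbl 0x22, slot 10 ⇒ 0x23007 (P1/RW1/US1/PS0)
  lvl1: tbl 0x23, slot 18 ⇒ 0x25007 (P1/RW1/US1/PS0)
  lvl2: tbl 0x25, slot 6 ⇒ 0x28007 (P1/RW1/US1/PS0)
  → PA=0x28D70  (3 entries read)

TLB: [["0x282406", "0x28"]]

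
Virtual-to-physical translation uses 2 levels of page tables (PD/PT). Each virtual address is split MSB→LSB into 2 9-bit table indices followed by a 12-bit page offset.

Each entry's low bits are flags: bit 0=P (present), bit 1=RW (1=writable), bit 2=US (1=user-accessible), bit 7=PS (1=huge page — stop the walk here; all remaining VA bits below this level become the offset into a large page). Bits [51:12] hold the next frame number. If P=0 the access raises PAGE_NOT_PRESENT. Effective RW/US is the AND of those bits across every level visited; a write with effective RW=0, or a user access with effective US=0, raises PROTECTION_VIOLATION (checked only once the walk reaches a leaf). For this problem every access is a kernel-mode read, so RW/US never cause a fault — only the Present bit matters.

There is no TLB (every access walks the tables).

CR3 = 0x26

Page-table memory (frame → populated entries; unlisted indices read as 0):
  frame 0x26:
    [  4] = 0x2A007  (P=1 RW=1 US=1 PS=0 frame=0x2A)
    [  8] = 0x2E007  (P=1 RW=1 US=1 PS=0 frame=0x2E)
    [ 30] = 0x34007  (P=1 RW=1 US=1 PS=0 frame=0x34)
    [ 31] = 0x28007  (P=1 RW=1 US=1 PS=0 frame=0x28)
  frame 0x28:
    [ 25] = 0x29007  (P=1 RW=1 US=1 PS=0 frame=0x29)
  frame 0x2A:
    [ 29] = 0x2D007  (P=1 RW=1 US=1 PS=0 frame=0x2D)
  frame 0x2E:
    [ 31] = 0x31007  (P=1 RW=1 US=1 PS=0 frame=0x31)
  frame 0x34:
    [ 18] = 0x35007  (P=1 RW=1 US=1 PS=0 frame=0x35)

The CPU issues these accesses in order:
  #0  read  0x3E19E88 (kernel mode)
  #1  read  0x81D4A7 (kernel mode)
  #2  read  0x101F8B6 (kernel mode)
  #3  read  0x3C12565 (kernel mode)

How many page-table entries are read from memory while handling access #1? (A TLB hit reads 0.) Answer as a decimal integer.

Walk each access:
#0 VA=0x3E19E88 (r,kernel):
  L0 @0x26[31] → 0x28007  P=1,RW=1,US=1,PS=0
  L1 @0x28[25] → 0x29007  P=1,RW=1,US=1,PS=0
  ✓ 0x29E88  — 2 lookups
#1 VA=0x81D4A7 (r,kernel):
  L0 @0x26[4] → 0x2A007  P=1,RW=1,US=1,PS=0
  L1 @0x2A[29] → 0x2D007  P=1,RW=1,US=1,PS=0
  ✓ 0x2D4A7  — 2 lookups
#2 VA=0x101F8B6 (r,kernel):
  L0 @0x26[8] → 0x2E007  P=1,RW=1,US=1,PS=0
  L1 @0x2E[31] → 0x31007  P=1,RW=1,US=1,PS=0
  ✓ 0x318B6  — 2 lookups
#3 VA=0x3C12565 (r,kernel):
  L0 @0x26[30] → 0x34007  P=1,RW=1,US=1,PS=0
  L1 @0x34[18] → 0x35007  P=1,RW=1,US=1,PS=0
  ✓ 0x35565  — 2 lookups

Entries read for #1: 2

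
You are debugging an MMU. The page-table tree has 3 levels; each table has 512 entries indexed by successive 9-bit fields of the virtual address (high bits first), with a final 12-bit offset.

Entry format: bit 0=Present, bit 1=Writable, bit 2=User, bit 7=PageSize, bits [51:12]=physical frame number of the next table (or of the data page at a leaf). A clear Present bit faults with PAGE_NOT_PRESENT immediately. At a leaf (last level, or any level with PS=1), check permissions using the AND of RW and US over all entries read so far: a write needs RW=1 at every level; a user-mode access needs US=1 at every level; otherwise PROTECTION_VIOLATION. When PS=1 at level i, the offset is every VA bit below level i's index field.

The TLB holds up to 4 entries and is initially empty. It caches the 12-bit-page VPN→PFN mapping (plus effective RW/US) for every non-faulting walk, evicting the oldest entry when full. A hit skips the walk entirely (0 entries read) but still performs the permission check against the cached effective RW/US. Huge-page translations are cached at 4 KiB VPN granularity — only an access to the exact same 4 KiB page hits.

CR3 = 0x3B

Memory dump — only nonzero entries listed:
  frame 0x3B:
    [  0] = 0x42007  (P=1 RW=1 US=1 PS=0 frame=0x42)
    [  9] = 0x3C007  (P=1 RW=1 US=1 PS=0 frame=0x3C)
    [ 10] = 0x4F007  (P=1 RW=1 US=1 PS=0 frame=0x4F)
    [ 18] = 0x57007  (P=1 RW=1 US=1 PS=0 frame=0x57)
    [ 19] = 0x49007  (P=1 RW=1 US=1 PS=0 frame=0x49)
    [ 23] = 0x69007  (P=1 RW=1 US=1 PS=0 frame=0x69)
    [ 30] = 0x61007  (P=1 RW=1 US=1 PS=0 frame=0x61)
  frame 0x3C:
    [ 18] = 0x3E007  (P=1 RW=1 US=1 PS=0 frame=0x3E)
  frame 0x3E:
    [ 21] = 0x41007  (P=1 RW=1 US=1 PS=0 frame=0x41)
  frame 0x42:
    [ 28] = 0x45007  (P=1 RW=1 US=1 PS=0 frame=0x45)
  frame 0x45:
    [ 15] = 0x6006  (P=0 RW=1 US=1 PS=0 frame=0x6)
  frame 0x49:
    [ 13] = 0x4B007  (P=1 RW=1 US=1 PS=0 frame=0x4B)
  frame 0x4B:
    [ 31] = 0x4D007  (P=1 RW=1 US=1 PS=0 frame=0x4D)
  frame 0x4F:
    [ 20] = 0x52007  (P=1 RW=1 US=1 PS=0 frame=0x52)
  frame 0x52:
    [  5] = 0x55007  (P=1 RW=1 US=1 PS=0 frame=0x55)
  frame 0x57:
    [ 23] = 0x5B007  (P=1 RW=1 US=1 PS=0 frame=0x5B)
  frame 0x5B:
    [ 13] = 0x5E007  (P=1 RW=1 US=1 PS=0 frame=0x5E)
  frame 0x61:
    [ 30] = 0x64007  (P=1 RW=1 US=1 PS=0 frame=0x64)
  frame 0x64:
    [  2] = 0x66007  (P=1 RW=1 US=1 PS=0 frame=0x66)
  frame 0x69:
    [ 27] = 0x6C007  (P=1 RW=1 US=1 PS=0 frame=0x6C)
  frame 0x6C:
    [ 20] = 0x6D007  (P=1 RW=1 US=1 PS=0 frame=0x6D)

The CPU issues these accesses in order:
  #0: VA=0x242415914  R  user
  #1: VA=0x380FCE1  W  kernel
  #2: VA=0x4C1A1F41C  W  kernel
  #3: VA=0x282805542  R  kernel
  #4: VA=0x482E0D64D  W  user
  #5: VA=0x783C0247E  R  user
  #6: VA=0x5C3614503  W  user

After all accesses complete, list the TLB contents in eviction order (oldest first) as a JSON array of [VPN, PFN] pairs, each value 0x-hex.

Per-access translation:
#0 VA=0x242415914 (r,user):
  L0 @0x3B[9] → 0x3C007  P=1,RW=1,US=1,PS=0
  L1 @0x3C[18] → 0x3E007  P=1,RW=1,US=1,PS=0
  L2 @0x3E[21] → 0x41007  P=1,RW=1,US=1,PS=0
  ⇒ phys 0x41914  [3 reads]
#1 VA=0x380FCE1 (w,kernel):
  L0 @0x3B[0] → 0x42007  P=1,RW=1,US=1,PS=0
  L1 @0x42[28] → 0x45007  P=1,RW=1,US=1,PS=0
  L2 @0x45[15] → 0x6006  P=0,RW=1,US=1,PS=0
  ✗ PAGE_NOT_PRESENT  [3 reads]
#2 VA=0x4C1A1F41C (w,kernel):
  L0 @0x3B[19] → 0x49007  P=1,RW=1,US=1,PS=0
  L1 @0x49[13] → 0x4B007  P=1,RW=1,US=1,PS=0
  L2 @0x4B[31] → 0x4D007  P=1,RW=1,US=1,PS=0
  ⇒ phys 0x4D41C  [3 reads]
#3 VA=0x282805542 (r,kernel):
  L0 @0x3B[10] → 0x4F007  P=1,RW=1,US=1,PS=0
  L1 @0x4F[20] → 0x52007  P=1,RW=1,US=1,PS=0
  L2 @0x52[5] → 0x55007  P=1,RW=1,US=1,PS=0
  ⇒ phys 0x55542  [3 reads]
#4 VA=0x482E0D64D (w,user):
  L0 @0x3B[18] → 0x57007  P=1,RW=1,US=1,PS=0
  L1 @0x57[23] → 0x5B007  P=1,RW=1,US=1,PS=0
  L2 @0x5B[13] → 0x5E007  P=1,RW=1,US=1,PS=0
  ⇒ phys 0x5E64D  [3 reads]
#5 VA=0x783C0247E (r,user):
  L0 @0x3B[30] → 0x61007  P=1,RW=1,US=1,PS=0
  L1 @0x61[30] → 0x64007  P=1,RW=1,US=1,PS=0
  L2 @0x64[2] → 0x66007  P=1,RW=1,US=1,PS=0
  ⇒ phys 0x6647E  [3 reads]
#6 VA=0x5C3614503 (w,user):
  L0 @0x3B[23] → 0x69007  P=1,RW=1,US=1,PS=0
  L1 @0x69[27] → 0x6C007  P=1,RW=1,US=1,PS=0
  L2 @0x6C[20] → 0x6D007  P=1,RW=1,US=1,PS=0
  ⇒ phys 0x6D503  [3 reads]

TLB: [["0x282805", "0x55"], ["0x482E0D", "0x5E"], ["0x783C02", "0x66"], ["0x5C3614", "0x6D"]]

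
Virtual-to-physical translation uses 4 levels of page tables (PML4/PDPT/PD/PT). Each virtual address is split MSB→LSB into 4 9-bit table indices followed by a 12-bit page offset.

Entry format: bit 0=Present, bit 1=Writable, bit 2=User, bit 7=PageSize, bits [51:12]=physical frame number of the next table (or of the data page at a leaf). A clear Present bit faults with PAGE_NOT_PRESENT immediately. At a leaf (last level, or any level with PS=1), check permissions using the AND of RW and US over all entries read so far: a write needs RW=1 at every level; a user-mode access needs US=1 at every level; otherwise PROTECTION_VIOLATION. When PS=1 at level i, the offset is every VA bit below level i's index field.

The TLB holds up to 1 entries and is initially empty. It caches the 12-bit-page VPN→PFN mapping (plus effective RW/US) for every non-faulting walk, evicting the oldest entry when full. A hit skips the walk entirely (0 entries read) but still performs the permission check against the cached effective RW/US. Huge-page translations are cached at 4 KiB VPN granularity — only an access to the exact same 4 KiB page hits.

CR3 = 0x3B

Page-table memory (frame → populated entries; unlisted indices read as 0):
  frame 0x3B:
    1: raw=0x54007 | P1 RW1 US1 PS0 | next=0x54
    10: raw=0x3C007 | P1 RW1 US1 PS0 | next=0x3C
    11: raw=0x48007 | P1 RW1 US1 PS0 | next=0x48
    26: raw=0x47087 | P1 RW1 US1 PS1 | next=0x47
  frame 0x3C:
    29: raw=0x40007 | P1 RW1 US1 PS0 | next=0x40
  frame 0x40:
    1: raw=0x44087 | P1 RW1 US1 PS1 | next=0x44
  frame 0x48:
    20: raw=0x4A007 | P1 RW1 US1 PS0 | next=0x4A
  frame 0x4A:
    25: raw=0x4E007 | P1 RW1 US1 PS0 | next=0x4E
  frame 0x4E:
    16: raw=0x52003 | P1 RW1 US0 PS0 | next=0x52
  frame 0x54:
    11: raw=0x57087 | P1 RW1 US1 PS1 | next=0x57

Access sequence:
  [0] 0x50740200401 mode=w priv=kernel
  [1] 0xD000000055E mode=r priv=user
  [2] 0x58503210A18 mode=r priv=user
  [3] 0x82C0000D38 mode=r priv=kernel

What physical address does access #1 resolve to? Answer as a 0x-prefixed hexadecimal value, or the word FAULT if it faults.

Walk each access:
#0 VA=0x50740200401 (w,kernel):
  [0] read 0x3B idx=10: raw=0x3C007 flags P=1 W=1 U=1 S=0
  [1] read 0x3C idx=29: raw=0x40007 flags P=1 W=1 U=1 S=0
  [2] read 0x40 idx=1: raw=0x44087 flags P=1 W=1 U=1 S=1
  ⇒ phys 0x44401 (huge @L2)  [3 reads]
#1 VA=0xD000000055E (r,user):
  [0] read 0x3B idx=26: raw=0x47087 flags P=1 W=1 U=1 S=1
  ⇒ phys 0x4755E (huge @L0)  [1 reads]
#2 VA=0x58503210A18 (r,user):
  [0] read 0x3B idx=11: raw=0x48007 flags P=1 W=1 U=1 S=0
  [1] read 0x48 idx=20: raw=0x4A007 flags P=1 W=1 U=1 S=0
  [2] read 0x4A idx=25: raw=0x4E007 flags P=1 W=1 U=1 S=0
  [3] read 0x4E idx=16: raw=0x52003 flags P=1 W=1 U=0 S=0
  ✗ PROTECTION_VIOLATION  [4 reads]
#3 VA=0x82C0000D38 (r,kernel):
  [0] read 0x3B idx=1: raw=0x54007 flags P=1 W=1 U=1 S=0
  [1] read 0x54 idx=11: raw=0x57087 flags P=1 W=1 U=1 S=1
  ⇒ phys 0x57D38 (huge @L1)  [2 reads]

Access #1 PA: 0x4755E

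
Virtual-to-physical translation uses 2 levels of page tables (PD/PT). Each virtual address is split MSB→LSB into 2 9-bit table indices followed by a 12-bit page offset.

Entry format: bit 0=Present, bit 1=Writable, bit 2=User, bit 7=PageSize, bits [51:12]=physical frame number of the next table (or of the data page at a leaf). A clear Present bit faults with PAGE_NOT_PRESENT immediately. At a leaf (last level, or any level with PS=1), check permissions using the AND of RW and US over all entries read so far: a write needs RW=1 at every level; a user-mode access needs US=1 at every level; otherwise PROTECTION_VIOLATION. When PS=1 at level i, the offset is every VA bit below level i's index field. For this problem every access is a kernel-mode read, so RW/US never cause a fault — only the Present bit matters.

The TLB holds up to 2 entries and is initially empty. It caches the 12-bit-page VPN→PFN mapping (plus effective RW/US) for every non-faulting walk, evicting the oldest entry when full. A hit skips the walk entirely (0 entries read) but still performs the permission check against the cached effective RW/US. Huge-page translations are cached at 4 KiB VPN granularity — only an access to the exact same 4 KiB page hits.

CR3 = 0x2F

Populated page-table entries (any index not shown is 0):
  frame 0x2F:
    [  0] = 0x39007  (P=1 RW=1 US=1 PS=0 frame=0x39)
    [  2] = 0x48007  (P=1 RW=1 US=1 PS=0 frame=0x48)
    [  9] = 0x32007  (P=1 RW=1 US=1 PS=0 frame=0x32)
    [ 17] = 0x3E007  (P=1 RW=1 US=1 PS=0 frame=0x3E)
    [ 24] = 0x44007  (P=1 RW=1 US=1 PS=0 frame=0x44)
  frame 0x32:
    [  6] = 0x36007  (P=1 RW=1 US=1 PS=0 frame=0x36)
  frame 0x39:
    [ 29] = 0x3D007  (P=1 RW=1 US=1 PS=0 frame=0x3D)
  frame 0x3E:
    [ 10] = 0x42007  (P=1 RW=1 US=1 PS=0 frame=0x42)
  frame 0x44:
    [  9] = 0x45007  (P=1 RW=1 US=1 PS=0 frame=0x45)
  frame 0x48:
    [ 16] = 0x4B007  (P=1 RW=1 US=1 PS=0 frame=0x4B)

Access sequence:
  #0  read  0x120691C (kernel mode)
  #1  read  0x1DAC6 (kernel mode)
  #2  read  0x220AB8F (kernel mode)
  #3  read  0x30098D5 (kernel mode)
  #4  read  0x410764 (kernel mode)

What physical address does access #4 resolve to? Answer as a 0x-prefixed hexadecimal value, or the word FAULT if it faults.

Per-access translation:
#0 VA=0x120691C (r,kernel):
  [0] read 0x2F idx=9: raw=0x32007 flags P=1 W=1 U=1 S=0
  [1] read 0x32 idx=6: raw=0x36007 flags P=1 W=1 U=1 S=0
  ⇒ phys 0x3691C  [2 reads]
#1 VA=0x1DAC6 (r,kernel):
  [0] read 0x2F idx=0: raw=0x39007 flags P=1 W=1 U=1 S=0
  [1] read 0x39 idx=29: raw=0x3D007 flags P=1 W=1 U=1 S=0
  ⇒ phys 0x3DAC6  [2 reads]
#2 VA=0x220AB8F (r,kernel):
  [0] read 0x2F idx=17: raw=0x3E007 flags P=1 W=1 U=1 S=0
  [1] read 0x3E idx=10: raw=0x42007 flags P=1 W=1 U=1 S=0
  ⇒ phys 0x42B8F  [2 reads]
#3 VA=0x30098D5 (r,kernel):
  [0] read 0x2F idx=24: raw=0x44007 flags P=1 W=1 U=1 S=0
  [1] read 0x44 idx=9: raw=0x45007 flags P=1 W=1 U=1 S=0
  ⇒ phys 0x458D5  [2 reads]
#4 VA=0x410764 (r,kernel):
  [0] read 0x2F idx=2: raw=0x48007 flags P=1 W=1 U=1 S=0
  [1] read 0x48 idx=16: raw=0x4B007 flags P=1 W=1 U=1 S=0
  ⇒ phys 0x4B764  [2 reads]

Access #4 PA: 0x4B764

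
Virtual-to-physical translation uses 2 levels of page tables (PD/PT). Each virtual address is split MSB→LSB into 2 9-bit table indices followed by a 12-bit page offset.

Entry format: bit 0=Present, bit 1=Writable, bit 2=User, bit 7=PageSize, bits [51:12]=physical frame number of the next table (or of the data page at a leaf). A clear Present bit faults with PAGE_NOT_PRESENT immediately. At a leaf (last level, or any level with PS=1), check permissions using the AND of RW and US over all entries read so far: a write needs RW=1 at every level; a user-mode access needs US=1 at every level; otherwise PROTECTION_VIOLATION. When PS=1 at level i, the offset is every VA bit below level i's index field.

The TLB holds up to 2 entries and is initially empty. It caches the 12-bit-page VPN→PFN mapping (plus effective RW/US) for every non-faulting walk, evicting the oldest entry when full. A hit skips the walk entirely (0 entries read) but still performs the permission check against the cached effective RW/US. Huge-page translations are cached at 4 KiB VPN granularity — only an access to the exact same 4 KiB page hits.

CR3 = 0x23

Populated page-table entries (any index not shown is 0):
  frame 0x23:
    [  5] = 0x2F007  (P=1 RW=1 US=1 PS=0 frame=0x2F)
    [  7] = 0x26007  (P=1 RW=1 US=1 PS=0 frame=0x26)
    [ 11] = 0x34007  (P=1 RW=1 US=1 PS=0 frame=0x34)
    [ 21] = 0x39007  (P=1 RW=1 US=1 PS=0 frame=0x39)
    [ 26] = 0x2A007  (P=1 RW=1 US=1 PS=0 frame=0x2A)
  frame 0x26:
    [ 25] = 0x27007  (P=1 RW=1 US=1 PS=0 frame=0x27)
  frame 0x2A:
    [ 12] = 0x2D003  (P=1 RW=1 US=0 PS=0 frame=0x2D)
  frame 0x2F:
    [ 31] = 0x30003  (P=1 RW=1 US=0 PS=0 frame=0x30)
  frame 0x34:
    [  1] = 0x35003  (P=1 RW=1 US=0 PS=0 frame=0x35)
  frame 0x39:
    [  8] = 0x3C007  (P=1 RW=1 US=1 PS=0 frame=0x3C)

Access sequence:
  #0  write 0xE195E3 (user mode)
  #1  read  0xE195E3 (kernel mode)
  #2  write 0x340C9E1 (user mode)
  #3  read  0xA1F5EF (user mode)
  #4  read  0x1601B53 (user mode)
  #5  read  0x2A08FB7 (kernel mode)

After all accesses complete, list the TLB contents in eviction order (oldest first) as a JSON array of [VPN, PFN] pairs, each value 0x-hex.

Walk each access:
#0 VA=0xE195E3 (w,user):
  [0] read 0x23 idx=7: raw=0x26007 flags P=1 W=1 U=1 S=0
  [1] read 0x26 idx=25: raw=0x27007 flags P=1 W=1 U=1 S=0
  ✓ 0x275E3  — 2 lookups
#1 VA=0xE195E3 (r,kernel):
  TLB hit vpn=0xE19 → PA=0x275E3
#2 VA=0x340C9E1 (w,user):
  [0] read 0x23 idx=26: raw=0x2A007 flags P=1 W=1 U=1 S=0
  [1] read 0x2A idx=12: raw=0x2D003 flags P=1 W=1 U=0 S=0
  → PROTECTION_VIOLATION  (2 entries read)
#3 VA=0xA1F5EF (r,user):
  [0] read 0x23 idx=5: raw=0x2F007 flags P=1 W=1 U=1 S=0
  [1] read 0x2F idx=31: raw=0x30003 flags P=1 W=1 U=0 S=0
  → PROTECTION_VIOLATION  (2 entries read)
#4 VA=0x1601B53 (r,user):
  [0] read 0x23 idx=11: raw=0x34007 flags P=1 W=1 U=1 S=0
  [1] read 0x34 idx=1: raw=0x35003 flags P=1 W=1 U=0 S=0
  → PROTECTION_VIOLATION  (2 entries read)
#5 VA=0x2A08FB7 (r,kernel):
  [0] read 0x23 idx=21: raw=0x39007 flags P=1 W=1 U=1 S=0
  [1] read 0x39 idx=8: raw=0x3C007 flags P=1 W=1 U=1 S=0
  ✓ 0x3CFB7  — 2 lookups

TLB: [["0xE19", "0x27"], ["0x2A08", "0x3C"]]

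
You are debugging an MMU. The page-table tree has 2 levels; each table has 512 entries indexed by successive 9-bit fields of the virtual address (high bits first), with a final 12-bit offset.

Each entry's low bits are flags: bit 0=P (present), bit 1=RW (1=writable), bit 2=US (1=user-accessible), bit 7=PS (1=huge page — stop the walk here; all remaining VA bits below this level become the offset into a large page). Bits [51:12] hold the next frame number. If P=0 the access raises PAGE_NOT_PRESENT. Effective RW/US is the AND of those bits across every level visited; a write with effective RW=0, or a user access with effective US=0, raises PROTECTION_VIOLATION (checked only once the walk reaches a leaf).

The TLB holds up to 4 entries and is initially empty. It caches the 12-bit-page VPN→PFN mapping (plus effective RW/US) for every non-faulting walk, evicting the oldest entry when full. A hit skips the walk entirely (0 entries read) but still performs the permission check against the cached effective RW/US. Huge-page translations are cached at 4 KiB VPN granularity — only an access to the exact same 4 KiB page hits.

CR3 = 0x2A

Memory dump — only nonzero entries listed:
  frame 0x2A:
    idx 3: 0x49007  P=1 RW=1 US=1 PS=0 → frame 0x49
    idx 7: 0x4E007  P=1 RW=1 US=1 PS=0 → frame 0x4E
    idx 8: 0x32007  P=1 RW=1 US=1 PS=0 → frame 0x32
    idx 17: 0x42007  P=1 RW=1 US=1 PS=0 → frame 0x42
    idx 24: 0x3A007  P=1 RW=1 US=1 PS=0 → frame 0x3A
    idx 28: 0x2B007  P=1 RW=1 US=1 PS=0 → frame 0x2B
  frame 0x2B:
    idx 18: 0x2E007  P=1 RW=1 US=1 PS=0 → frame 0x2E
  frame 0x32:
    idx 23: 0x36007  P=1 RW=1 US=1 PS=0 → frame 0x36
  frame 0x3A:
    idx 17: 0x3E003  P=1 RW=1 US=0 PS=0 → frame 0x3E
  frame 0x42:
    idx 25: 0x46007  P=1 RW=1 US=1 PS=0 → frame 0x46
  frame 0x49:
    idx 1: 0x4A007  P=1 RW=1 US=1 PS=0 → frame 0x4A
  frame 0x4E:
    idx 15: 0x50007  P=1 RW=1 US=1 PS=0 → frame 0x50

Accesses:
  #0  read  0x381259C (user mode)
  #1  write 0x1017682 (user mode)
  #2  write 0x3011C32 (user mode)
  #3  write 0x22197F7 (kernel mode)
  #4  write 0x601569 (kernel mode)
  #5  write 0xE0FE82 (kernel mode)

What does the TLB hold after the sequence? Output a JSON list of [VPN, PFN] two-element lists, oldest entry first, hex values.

Trace:
#0 VA=0x381259C (r,user):
  [0] read 0x2A idx=28: raw=0x2B007 flags P=1 W=1 U=1 S=0
  [1] read 0x2B idx=18: raw=0x2E007 flags P=1 W=1 U=1 S=0
  ✓ 0x2E59C  — 2 lookups
#1 VA=0x1017682 (w,user):
  [0] read 0x2A idx=8: raw=0x32007 flags P=1 W=1 U=1 S=0
  [1] read 0x32 idx=23: raw=0x36007 flags P=1 W=1 U=1 S=0
  ✓ 0x36682  — 2 lookups
#2 VA=0x3011C32 (w,user):
  [0] read 0x2A idx=24: raw=0x3A007 flags P=1 W=1 U=1 S=0
  [1] read 0x3A idx=17: raw=0x3E003 flags P=1 W=1 U=0 S=0
  ✗ PROTECTION_VIOLATION  [2 reads]
#3 VA=0x22197F7 (w,kernel):
  [0] read 0x2A idx=17: raw=0x42007 flags P=1 W=1 U=1 S=0
  [1] read 0x42 idx=25: raw=0x46007 flags P=1 W=1 U=1 S=0
  ✓ 0x467F7  — 2 lookups
#4 VA=0x601569 (w,kernel):
  [0] read 0x2A idx=3: raw=0x49007 flags P=1 W=1 U=1 S=0
  [1] read 0x49 idx=1: raw=0x4A007 flags P=1 W=1 U=1 S=0
  ✓ 0x4A569  — 2 lookups
#5 VA=0xE0FE82 (w,kernel):
  [0] read 0x2A idx=7: raw=0x4E007 flags P=1 W=1 U=1 S=0
  [1] read 0x4E idx=15: raw=0x50007 flags P=1 W=1 U=1 S=0
  ✓ 0x50E82  — 2 lookups

TLB: [["0x1017", "0x36"], ["0x2219", "0x46"], ["0x601", "0x4A"], ["0xE0F", "0x50"]]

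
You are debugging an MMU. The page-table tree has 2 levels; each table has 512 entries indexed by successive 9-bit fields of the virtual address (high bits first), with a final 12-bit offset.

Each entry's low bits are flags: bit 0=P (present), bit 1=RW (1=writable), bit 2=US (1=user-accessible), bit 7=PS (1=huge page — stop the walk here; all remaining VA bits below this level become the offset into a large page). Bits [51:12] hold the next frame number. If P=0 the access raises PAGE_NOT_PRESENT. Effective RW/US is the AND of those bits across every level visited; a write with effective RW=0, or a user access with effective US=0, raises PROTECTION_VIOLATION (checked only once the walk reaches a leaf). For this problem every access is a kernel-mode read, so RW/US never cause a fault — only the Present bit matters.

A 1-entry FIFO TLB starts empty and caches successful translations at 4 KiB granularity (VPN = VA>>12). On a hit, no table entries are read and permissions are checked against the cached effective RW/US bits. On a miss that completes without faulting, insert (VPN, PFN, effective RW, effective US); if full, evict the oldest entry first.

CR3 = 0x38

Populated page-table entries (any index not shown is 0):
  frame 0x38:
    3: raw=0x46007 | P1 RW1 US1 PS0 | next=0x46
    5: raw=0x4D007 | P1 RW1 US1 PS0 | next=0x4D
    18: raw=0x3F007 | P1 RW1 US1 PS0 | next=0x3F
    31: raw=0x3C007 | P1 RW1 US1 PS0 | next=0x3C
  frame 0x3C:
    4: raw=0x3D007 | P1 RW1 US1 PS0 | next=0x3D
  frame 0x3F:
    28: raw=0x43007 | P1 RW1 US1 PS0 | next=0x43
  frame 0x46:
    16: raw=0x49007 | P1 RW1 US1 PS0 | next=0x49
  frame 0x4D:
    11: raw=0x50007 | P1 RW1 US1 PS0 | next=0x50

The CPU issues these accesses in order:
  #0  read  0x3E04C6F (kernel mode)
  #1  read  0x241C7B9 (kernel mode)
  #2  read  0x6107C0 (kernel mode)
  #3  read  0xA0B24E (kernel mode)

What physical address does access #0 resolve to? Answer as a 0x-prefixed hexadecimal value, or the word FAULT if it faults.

Walk each access:
#0 VA=0x3E04C6F (r,kernel):
  L0 @0x38[31] → 0x3C007  P=1,RW=1,US=1,PS=0
  L1 @0x3C[4] → 0x3D007  P=1,RW=1,US=1,PS=0
  ✓ 0x3DC6F  — 2 lookups
#1 VA=0x241C7B9 (r,kernel):
  L0 @0x38[18] → 0x3F007  P=1,RW=1,US=1,PS=0
  L1 @0x3F[28] → 0x43007  P=1,RW=1,US=1,PS=0
  ✓ 0x437B9  — 2 lookups
#2 VA=0x6107C0 (r,kernel):
  L0 @0x38[3] → 0x46007  P=1,RW=1,US=1,PS=0
  L1 @0x46[16] → 0x49007  P=1,RW=1,US=1,PS=0
  ✓ 0x497C0  — 2 lookups
#3 VA=0xA0B24E (r,kernel):
  L0 @0x38[5] → 0x4D007  P=1,RW=1,US=1,PS=0
  L1 @0x4D[11] → 0x50007  P=1,RW=1,US=1,PS=0
  ✓ 0x5024E  — 2 lookups

Access #0 PA: 0x3DC6F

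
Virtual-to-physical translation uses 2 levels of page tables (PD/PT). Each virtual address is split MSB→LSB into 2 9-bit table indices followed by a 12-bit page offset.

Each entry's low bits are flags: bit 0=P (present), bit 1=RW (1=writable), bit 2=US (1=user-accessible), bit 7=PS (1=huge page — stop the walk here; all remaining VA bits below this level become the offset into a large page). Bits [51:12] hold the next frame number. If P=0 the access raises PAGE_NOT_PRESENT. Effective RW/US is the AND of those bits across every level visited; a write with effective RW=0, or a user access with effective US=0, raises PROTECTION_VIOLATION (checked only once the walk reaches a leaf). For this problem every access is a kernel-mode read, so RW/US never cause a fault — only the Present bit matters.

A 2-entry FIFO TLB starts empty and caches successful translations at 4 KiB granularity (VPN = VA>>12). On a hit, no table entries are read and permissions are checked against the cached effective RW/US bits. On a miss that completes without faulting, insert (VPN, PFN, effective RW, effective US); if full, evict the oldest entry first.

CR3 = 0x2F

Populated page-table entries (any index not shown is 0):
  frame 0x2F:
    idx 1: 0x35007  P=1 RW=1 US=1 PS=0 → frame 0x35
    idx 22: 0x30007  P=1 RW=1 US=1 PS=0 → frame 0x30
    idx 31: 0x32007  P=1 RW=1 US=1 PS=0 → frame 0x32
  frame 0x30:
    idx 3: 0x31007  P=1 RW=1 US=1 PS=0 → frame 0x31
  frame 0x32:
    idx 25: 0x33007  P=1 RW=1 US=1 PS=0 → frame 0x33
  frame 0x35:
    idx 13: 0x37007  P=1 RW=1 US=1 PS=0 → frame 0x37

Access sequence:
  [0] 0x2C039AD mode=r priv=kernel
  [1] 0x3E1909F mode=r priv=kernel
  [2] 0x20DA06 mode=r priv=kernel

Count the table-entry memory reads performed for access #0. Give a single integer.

Per-access translation:
#0 VA=0x2C039AD (r,kernel):
  [0] read 0x2F idx=22: raw=0x30007 flags P=1 W=1 U=1 S=0
  [1] read 0x30 idx=3: raw=0x31007 flags P=1 W=1 U=1 S=0
  ⇒ phys 0x319AD  [2 reads]
#1 VA=0x3E1909F (r,kernel):
  [0] read 0x2F idx=31: raw=0x32007 flags P=1 W=1 U=1 S=0
  [1] read 0x32 idx=25: raw=0x33007 flags P=1 W=1 U=1 S=0
  ⇒ phys 0x3309F  [2 reads]
#2 VA=0x20DA06 (r,kernel):
  [0] read 0x2F idx=1: raw=0x35007 flags P=1 W=1 U=1 S=0
  [1] read 0x35 idx=13: raw=0x37007 flags P=1 W=1 U=1 S=0
  ⇒ phys 0x37A06  [2 reads]

Entries read for #0: 2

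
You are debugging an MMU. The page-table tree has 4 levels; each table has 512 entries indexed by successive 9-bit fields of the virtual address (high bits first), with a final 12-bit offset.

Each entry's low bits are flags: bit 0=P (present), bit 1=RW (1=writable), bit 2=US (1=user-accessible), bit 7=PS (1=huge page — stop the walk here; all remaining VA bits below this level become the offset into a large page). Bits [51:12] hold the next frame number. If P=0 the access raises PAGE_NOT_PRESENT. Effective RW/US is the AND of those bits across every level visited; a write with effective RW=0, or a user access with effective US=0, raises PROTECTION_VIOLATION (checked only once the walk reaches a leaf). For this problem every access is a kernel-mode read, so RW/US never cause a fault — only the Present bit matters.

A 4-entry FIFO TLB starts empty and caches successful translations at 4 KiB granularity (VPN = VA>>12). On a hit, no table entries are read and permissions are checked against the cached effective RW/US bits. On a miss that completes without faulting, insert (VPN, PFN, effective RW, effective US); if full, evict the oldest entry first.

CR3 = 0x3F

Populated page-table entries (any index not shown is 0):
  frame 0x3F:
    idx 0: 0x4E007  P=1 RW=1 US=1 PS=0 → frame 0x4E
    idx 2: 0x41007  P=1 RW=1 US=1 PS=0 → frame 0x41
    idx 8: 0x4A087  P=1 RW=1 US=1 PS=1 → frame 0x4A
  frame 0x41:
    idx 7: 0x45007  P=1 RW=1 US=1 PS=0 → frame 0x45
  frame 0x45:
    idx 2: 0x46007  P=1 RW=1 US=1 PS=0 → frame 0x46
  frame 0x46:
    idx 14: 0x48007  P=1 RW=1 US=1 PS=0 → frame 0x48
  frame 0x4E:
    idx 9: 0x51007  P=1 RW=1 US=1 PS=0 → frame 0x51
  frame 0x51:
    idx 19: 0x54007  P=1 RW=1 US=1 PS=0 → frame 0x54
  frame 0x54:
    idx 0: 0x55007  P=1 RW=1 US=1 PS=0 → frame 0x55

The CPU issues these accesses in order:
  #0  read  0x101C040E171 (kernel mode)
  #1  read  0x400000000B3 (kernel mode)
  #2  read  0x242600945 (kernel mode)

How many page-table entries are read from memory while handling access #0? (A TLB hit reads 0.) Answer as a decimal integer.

Trace:
#0 VA=0x101C040E171 (r,kernel):
  L0: frame=0x3F idx=2 entry=0x41007 [P=1 RW=1 US=1 PS=0]
  L1: frame=0x41 idx=7 entry=0x45007 [P=1 RW=1 US=1 PS=0]
  L2: frame=0x45 idx=2 entry=0x46007 [P=1 RW=1 US=1 PS=0]
  L3: frame=0x46 idx=14 entry=0x48007 [P=1 RW=1 US=1 PS=0]
  → PA=0x48171  (4 entries read)
#1 VA=0x400000000B3 (r,kernel):
  L0: frame=0x3F idx=8 entry=0x4A087 [P=1 RW=1 US=1 PS=1]
  → PA=0x4A0B3 (huge @L0)  (1 entries read)
#2 VA=0x242600945 (r,kernel):
  L0: frame=0x3F idx=0 entry=0x4E007 [P=1 RW=1 US=1 PS=0]
  L1: frame=0x4E idx=9 entry=0x51007 [P=1 RW=1 US=1 PS=0]
  L2: frame=0x51 idx=19 entry=0x54007 [P=1 RW=1 US=1 PS=0]
  L3: frame=0x54 idx=0 entry=0x55007 [P=1 RW=1 US=1 PS=0]
  → PA=0x55945  (4 entries read)

Entries read for #0: 4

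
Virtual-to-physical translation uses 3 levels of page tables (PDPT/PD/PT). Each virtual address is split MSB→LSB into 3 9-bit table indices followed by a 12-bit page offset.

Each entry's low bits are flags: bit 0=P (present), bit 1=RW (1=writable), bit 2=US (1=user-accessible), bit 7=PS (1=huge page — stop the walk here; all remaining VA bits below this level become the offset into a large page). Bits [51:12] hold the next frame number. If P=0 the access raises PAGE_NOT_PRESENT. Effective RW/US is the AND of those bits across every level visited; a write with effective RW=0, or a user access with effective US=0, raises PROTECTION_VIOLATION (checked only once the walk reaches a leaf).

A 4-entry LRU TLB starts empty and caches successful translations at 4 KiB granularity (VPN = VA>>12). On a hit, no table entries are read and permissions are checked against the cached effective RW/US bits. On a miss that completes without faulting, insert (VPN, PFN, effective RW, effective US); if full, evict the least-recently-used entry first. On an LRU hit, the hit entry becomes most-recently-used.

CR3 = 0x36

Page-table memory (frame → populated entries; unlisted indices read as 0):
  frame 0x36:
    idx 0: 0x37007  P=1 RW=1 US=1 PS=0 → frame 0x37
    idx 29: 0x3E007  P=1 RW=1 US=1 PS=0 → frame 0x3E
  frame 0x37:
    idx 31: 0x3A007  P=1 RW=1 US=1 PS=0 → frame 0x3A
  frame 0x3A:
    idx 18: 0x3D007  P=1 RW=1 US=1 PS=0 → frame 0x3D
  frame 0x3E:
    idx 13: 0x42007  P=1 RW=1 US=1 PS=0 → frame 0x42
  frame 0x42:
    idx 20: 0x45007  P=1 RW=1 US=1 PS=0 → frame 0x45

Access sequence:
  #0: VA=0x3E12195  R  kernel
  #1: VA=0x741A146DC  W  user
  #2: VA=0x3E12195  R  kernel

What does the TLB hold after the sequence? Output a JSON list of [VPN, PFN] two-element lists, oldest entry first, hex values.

Per-access translation:
#0 VA=0x3E12195 (r,kernel):
  L0 @0x36[0] → 0x37007  P=1,RW=1,US=1,PS=0
  L1 @0x37[31] → 0x3A007  P=1,RW=1,US=1,PS=0
  L2 @0x3A[18] → 0x3D007  P=1,RW=1,US=1,PS=0
  → PA=0x3D195  (3 entries read)
#1 VA=0x741A146DC (w,user):
  L0 @0x36[29] → 0x3E007  P=1,RW=1,US=1,PS=0
  L1 @0x3E[13] → 0x42007  P=1,RW=1,US=1,PS=0
  L2 @0x42[20] → 0x45007  P=1,RW=1,US=1,PS=0
  → PA=0x456DC  (3 entries read)
#2 VA=0x3E12195 (r,kernel):
  TLB hit vpn=0x3E12 → PA=0x3D195

TLB: [["0x741A14", "0x45"], ["0x3E12", "0x3D"]]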